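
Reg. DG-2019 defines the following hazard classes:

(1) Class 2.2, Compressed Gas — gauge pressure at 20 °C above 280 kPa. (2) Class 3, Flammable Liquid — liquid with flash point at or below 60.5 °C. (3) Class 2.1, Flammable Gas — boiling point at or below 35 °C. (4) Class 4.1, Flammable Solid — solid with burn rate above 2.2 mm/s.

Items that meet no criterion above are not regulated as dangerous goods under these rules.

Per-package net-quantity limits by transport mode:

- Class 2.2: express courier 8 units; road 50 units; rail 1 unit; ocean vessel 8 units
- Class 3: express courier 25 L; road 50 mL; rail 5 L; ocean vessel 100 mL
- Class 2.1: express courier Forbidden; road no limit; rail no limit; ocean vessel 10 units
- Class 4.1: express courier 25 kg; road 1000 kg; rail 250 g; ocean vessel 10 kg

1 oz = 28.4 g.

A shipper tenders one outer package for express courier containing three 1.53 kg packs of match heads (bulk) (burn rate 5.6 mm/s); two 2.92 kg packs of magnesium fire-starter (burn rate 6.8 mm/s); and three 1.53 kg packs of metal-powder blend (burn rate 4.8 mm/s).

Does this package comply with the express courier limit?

Yes

Burn rate 5.6 mm/s meets the Class 4.1 criterion (Flammable Solid), so the match heads (bulk) are Class 4.1.
Burn rate 6.8 mm/s meets the Class 4.1 criterion (Flammable Solid), so the magnesium fire-starter is Class 4.1.
With burn rate 4.8 mm/s (> 2.2 mm/s), the metal-powder blend falls in Class 4.1.
Total Class 4.1: (three 1.53 kg packs = 4.59 kg) + (two 2.92 kg packs = 5.84 kg) + (three 1.53 kg packs = 4.59 kg) = 15.02 kg.
15.02 kg is within the express courier limit of 25 kg for Class 4.1.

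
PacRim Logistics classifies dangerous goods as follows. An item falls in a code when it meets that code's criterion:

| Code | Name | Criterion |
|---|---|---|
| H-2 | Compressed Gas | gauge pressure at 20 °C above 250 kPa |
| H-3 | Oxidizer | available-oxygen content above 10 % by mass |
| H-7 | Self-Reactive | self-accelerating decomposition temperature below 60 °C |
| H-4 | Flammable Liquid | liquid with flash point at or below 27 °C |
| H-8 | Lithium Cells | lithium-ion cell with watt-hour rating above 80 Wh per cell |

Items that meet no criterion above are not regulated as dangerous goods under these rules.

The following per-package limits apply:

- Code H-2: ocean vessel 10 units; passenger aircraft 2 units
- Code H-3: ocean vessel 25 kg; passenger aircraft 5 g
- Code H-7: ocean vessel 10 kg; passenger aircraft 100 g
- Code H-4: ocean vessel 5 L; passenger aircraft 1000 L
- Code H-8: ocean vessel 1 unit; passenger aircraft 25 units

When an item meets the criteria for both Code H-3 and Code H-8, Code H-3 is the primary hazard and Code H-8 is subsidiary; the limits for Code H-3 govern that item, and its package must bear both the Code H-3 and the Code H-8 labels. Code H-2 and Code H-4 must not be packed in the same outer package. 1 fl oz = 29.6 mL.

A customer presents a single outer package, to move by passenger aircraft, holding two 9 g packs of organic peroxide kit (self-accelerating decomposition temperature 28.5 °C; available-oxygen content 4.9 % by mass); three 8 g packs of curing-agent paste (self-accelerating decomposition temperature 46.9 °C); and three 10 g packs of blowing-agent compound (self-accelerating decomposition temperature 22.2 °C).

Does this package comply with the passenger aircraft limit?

Yes

With self-accelerating decomposition temperature 28.5 °C (< 60 °C), the organic peroxide kit falls in Code H-7.
The curing-agent paste has self-accelerating decomposition temperature 46.9 °C, which is < 60 °C, so it is Code H-7 (Self-Reactive).
Self-accelerating decomposition temperature 22.2 °C meets the Code H-7 criterion (Self-Reactive), so the blowing-agent compound is Code H-7.
Code H-7 net quantity: (two 9 g packs = 18 g) + (three 8 g packs = 24 g) + (three 10 g packs = 30 g) = 72 g.
That is within the Code H-7 passenger aircraft limit of 100 g.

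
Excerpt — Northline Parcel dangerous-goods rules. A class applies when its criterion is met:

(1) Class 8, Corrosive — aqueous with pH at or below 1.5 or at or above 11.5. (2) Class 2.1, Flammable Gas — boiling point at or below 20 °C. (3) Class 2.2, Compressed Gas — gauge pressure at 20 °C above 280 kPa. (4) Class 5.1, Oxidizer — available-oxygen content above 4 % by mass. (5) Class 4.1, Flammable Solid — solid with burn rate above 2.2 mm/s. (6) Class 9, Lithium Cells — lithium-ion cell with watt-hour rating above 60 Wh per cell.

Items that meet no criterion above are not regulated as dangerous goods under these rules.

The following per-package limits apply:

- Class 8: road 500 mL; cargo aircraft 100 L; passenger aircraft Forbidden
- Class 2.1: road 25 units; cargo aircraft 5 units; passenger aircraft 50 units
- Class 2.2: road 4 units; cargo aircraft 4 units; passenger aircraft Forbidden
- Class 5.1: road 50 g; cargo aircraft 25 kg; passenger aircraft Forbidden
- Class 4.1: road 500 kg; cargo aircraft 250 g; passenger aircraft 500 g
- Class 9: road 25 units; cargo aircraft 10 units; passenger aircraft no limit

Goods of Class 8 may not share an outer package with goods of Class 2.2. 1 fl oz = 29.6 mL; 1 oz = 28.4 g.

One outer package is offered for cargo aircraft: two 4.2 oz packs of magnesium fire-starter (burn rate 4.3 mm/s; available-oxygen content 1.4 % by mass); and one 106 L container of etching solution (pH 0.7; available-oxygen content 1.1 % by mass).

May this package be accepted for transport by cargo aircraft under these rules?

With burn rate 4.3 mm/s (> 2.2 mm/s), the magnesium fire-starter falls in Class 4.1.
pH 0.7 meets the Class 8 criterion (Corrosive), so the etching solution is Class 8.
Class 8 quantity: 106 L.
106 L > 100 L (cargo aircraft limit, Class 8) — over the limit.
Class 4.1 quantity: two 4.2 oz packs = 238.56 g.
That is within the Class 4.1 cargo aircraft limit of 250 g.
The segregation rule (Class 8 with Class 2.2) does not apply to Class 8 with Class 4.1.

No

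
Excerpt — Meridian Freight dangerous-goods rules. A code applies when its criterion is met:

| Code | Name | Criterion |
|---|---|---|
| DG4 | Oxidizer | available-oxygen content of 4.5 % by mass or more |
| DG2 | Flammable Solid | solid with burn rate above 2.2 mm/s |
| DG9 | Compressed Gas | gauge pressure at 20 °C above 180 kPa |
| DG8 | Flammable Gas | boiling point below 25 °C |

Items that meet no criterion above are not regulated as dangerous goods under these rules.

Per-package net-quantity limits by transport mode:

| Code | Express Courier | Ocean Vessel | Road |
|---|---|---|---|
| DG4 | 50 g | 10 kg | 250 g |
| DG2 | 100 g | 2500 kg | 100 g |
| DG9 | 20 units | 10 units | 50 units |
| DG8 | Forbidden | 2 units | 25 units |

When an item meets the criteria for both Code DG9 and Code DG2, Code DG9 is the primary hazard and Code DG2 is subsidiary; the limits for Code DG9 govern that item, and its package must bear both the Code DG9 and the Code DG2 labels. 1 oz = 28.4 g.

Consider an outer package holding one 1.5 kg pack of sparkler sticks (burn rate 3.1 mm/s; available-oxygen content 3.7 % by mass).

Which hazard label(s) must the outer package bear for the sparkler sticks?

Code DG2

With burn rate 3.1 mm/s (> 2.2 mm/s), the sparkler sticks fall in Code DG2.
Only the Code DG2 label is required.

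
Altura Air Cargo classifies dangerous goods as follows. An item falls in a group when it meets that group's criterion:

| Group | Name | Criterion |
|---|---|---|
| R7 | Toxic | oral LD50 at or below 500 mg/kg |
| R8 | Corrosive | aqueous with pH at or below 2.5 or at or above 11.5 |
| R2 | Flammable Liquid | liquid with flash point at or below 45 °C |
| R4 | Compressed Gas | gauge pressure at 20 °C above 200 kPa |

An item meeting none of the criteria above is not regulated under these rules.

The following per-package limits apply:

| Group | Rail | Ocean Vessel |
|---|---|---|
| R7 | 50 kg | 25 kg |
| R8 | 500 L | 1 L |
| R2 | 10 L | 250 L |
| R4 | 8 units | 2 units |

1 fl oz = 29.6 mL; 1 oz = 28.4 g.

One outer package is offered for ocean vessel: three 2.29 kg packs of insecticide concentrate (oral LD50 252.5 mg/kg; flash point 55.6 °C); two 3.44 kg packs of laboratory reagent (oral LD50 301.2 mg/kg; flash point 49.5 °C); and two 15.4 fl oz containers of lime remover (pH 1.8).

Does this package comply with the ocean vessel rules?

The insecticide concentrate has oral LD50 252.5 mg/kg, which is ≤ 500 mg/kg, so it is Group R7 (Toxic).
Laboratory reagent: oral LD50 301.2 mg/kg ≤ 500 mg/kg → Group R7 (Toxic).
pH 1.8 meets the Group R8 criterion (Corrosive), so the lime remover is Group R8.
Group R7 net quantity: (three 2.29 kg packs = 6.87 kg) + (two 3.44 kg packs = 6.88 kg) = 13.75 kg.
That is within the Group R7 ocean vessel limit of 25 kg.
Group R8 quantity: two 15.4 fl oz containers = 911.68 mL.
911.68 mL ≤ 1 L (ocean vessel limit, Group R8) — within limit.
Every hazard group is within its ocean vessel limit and no segregation rule is violated.

Yes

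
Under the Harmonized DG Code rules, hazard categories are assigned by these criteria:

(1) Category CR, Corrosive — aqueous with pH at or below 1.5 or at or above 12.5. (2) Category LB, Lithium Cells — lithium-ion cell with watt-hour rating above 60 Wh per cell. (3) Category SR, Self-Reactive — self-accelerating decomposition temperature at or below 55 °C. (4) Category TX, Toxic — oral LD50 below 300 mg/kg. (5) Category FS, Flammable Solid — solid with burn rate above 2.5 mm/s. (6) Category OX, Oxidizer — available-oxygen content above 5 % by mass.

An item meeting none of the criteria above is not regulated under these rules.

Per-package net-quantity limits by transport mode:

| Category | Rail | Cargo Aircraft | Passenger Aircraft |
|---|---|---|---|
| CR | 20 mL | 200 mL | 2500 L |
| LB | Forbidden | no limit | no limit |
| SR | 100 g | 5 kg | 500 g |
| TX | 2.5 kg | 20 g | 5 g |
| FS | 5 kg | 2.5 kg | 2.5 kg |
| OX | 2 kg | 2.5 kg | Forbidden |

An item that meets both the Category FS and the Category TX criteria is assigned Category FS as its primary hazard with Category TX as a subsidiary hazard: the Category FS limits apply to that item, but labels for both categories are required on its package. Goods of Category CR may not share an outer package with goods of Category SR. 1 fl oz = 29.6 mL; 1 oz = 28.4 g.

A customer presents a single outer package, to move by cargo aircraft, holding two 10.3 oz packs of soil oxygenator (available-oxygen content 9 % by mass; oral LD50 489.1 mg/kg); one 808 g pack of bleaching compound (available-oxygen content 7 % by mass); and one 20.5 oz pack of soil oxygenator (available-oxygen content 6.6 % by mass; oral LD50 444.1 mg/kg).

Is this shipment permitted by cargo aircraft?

Yes

The soil oxygenator has available-oxygen content 9 % by mass, which is > 5 % by mass, so it is Category OX (Oxidizer).
Bleaching compound: available-oxygen content 7 % by mass > 5 % by mass → Category OX (Oxidizer).
With available-oxygen content 6.6 % by mass (> 5 % by mass), the soil oxygenator falls in Category OX.
Total Category OX: (two 10.3 oz packs = 585.04 g) + 808 g + (one 20.5 oz pack = 582.2 g) = 1975.24 g.
That is within the Category OX cargo aircraft limit of 2.5 kg.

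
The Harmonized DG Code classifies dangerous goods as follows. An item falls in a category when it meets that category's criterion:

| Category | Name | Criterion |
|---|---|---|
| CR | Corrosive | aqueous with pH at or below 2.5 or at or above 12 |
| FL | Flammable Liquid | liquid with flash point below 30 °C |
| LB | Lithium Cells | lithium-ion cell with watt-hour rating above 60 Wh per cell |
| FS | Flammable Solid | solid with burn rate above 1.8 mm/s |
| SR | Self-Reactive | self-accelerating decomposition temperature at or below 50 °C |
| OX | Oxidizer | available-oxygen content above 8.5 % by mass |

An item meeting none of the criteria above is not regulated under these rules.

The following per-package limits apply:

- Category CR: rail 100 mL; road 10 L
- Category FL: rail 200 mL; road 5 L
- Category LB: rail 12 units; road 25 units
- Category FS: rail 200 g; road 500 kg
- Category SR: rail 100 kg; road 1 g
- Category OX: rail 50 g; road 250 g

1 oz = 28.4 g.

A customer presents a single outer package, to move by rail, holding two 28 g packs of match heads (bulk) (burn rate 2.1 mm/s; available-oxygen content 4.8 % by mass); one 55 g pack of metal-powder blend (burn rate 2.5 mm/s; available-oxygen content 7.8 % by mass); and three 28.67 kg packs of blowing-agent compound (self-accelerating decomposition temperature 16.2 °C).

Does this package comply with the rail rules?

With burn rate 2.1 mm/s (> 1.8 mm/s), the match heads (bulk) fall in Category FS.
Metal-powder blend: burn rate 2.5 mm/s > 1.8 mm/s → Category FS (Flammable Solid).
With self-accelerating decomposition temperature 16.2 °C (≤ 50 °C), the blowing-agent compound falls in Category SR.
Category SR quantity: three 28.67 kg packs = 86.01 kg.
86.01 kg is within the rail limit of 100 kg for Category SR.
Category FS net quantity: (two 28 g packs = 56 g) + 55 g = 111 g.
111 g ≤ 200 g (rail limit, Category FS) — within limit.
Every hazard category is within its rail limit and no segregation rule is violated.

Yes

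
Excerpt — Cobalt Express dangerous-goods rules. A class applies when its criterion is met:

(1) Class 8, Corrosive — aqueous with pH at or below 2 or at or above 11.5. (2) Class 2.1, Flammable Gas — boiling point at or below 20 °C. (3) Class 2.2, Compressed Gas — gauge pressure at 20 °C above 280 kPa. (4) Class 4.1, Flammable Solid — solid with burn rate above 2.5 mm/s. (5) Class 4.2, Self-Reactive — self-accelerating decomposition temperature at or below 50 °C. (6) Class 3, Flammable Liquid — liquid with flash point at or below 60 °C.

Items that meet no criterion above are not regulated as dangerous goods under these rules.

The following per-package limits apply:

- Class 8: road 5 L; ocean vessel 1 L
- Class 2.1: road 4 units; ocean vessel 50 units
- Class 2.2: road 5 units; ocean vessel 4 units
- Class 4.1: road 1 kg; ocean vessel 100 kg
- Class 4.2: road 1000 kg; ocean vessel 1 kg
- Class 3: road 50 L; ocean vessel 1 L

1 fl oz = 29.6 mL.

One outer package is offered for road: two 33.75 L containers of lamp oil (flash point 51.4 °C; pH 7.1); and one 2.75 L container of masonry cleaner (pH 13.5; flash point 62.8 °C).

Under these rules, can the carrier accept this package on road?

No

Flash point 51.4 °C meets the Class 3 criterion (Flammable Liquid), so the lamp oil is Class 3.
The masonry cleaner has pH 13.5, which is ≥ 11.5, so it is Class 8 (Corrosive).
Class 8 quantity: 2.75 L.
2.75 L ≤ 5 L (road limit, Class 8) — within limit.
Class 3 quantity: two 33.75 L containers = 67.5 L.
That exceeds the Class 3 road limit of 50 L.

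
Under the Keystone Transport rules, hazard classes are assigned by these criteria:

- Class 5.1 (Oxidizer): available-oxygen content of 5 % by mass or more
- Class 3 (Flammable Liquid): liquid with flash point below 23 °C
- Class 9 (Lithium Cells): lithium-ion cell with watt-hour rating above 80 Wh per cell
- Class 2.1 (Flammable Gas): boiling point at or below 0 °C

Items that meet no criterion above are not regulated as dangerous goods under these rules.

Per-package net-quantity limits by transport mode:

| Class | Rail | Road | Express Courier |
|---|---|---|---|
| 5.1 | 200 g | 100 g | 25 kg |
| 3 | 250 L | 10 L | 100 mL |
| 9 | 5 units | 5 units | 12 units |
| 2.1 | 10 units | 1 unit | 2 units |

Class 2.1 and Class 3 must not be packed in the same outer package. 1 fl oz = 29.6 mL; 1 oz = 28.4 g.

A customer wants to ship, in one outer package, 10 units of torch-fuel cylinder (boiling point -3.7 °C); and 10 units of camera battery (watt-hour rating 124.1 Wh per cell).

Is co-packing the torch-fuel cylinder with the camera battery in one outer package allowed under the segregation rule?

Yes

The torch-fuel cylinder has boiling point -3.7 °C, which is ≤ 0 °C, so it is Class 2.1 (Flammable Gas).
Watt-hour rating 124.1 Wh per cell meets the Class 9 criterion (Lithium Cells), so the camera battery is Class 9.
No segregation rule bars Class 2.1 with Class 9.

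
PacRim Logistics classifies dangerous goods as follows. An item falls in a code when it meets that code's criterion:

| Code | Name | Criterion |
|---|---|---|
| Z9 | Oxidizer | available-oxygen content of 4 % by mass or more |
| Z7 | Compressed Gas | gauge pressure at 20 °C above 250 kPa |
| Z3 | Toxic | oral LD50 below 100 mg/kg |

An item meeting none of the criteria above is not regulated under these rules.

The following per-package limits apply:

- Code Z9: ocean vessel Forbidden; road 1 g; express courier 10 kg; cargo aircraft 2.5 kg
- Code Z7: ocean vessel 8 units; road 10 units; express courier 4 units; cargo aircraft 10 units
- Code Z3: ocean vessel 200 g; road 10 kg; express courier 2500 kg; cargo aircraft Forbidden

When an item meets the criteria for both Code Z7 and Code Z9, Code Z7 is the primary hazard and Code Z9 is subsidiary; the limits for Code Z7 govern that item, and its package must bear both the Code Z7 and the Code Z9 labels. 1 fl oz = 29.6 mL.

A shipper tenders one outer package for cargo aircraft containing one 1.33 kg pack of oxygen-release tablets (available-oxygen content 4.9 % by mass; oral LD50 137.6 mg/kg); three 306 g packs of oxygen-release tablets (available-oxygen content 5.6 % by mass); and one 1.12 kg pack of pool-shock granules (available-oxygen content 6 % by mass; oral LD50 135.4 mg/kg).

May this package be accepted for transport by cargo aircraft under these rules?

With available-oxygen content 4.9 % by mass (≥ 4 % by mass), the oxygen-release tablets fall in Code Z9.
Available-oxygen content 5.6 % by mass meets the Code Z9 criterion (Oxidizer), so the oxygen-release tablets are Code Z9.
Available-oxygen content 6 % by mass meets the Code Z9 criterion (Oxidizer), so the pool-shock granules are Code Z9.
Total Code Z9: 1.33 kg + (three 306 g packs = 918 g) + 1.12 kg = 3.368 kg.
3.368 kg > 2.5 kg (cargo aircraft limit, Code Z9) — over the limit.

No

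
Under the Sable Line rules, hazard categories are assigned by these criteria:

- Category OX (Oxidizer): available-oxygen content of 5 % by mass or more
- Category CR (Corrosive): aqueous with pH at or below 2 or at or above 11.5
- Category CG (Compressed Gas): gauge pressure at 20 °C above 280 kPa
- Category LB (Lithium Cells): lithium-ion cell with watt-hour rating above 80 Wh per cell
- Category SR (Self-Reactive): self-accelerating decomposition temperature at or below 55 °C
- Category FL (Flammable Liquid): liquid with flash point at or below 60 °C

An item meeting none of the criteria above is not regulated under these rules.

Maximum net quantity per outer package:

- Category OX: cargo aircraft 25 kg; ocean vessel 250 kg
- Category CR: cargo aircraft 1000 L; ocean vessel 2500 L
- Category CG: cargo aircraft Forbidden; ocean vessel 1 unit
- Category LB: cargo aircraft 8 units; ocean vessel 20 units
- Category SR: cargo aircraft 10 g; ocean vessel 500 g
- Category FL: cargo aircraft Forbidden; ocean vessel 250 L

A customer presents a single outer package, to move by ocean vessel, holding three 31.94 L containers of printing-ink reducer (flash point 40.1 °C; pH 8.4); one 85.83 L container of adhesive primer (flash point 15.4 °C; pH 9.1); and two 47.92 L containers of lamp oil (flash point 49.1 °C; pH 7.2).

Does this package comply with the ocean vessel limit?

With flash point 40.1 °C (≤ 60 °C), the printing-ink reducer falls in Category FL.
The adhesive primer has flash point 15.4 °C, which is ≤ 60 °C, so it is Category FL (Flammable Liquid).
With flash point 49.1 °C (≤ 60 °C), the lamp oil falls in Category FL.
Category FL net quantity: (three 31.94 L containers = 95.82 L) + 85.83 L + (two 47.92 L containers = 95.84 L) = 277.49 L.
277.49 L exceeds the ocean vessel limit of 250 L for Category FL.

No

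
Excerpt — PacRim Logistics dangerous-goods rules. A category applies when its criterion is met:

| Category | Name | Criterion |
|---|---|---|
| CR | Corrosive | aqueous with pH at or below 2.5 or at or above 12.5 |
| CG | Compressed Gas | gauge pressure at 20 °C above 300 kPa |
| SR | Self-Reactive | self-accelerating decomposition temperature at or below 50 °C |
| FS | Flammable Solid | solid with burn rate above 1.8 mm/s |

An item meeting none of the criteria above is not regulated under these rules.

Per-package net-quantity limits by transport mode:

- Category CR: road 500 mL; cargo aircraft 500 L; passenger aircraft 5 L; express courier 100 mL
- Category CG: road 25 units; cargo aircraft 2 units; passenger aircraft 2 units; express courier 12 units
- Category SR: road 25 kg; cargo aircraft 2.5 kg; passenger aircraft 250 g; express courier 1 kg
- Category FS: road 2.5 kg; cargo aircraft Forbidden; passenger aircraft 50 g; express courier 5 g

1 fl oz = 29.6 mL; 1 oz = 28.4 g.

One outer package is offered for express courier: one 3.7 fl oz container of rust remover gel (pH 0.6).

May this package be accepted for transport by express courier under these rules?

No

The rust remover gel has pH 0.6, which is ≤ 2.5, so it is Category CR (Corrosive).
Category CR quantity: one 3.7 fl oz container = 109.52 mL.
That exceeds the Category CR express courier limit of 100 mL.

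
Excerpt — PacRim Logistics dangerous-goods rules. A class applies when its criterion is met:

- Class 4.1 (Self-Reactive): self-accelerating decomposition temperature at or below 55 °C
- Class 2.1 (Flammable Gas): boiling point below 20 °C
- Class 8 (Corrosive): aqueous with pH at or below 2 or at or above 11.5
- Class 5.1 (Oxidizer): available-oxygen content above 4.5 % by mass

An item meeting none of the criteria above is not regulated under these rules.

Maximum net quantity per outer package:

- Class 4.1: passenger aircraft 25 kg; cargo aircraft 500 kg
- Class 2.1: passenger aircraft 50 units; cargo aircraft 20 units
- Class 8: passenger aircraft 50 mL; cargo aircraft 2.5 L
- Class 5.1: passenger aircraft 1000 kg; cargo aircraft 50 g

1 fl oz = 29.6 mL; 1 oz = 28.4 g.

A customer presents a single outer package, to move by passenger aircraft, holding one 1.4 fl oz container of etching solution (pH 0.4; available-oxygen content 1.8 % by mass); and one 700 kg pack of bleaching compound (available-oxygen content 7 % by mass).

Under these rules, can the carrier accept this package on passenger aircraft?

Etching solution: pH 0.4 ≤ 2 → Class 8 (Corrosive).
Available-oxygen content 7 % by mass meets the Class 5.1 criterion (Oxidizer), so the bleaching compound is Class 5.1.
Class 8 quantity: one 1.4 fl oz container = 41.44 mL.
41.44 mL ≤ 50 mL (passenger aircraft limit, Class 8) — within limit.
Class 5.1 quantity: 700 kg.
That is within the Class 5.1 passenger aircraft limit of 1000 kg.
Every hazard class is within its passenger aircraft limit and no segregation rule is violated.

Yes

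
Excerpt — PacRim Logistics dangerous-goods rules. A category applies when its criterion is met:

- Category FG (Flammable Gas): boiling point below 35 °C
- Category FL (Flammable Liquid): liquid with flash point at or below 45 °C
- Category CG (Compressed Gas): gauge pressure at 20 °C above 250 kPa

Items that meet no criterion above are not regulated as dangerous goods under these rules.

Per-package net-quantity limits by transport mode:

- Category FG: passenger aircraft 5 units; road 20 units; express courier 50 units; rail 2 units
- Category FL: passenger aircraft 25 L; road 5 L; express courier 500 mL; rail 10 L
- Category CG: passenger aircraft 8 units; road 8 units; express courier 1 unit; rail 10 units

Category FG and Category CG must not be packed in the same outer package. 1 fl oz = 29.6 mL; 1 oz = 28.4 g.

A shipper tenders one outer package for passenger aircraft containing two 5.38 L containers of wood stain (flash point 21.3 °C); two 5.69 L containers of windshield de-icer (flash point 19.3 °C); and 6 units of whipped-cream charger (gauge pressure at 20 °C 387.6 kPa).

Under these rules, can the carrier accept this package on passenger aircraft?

Yes

Wood stain: flash point 21.3 °C ≤ 45 °C → Category FL (Flammable Liquid).
The windshield de-icer has flash point 19.3 °C, which is ≤ 45 °C, so it is Category FL (Flammable Liquid).
With gauge pressure at 20 °C 387.6 kPa (> 250 kPa), the whipped-cream charger falls in Category CG.
Total Category FL: (two 5.38 L containers = 10.76 L) + (two 5.69 L containers = 11.38 L) = 22.14 L.
22.14 L is within the passenger aircraft limit of 25 L for Category FL.
Category CG quantity: 6 units.
That is within the Category CG passenger aircraft limit of 8 units.
The segregation rule (Category FG with Category CG) does not apply to Category FL with Category CG.
Every hazard category is within its passenger aircraft limit and no segregation rule is violated.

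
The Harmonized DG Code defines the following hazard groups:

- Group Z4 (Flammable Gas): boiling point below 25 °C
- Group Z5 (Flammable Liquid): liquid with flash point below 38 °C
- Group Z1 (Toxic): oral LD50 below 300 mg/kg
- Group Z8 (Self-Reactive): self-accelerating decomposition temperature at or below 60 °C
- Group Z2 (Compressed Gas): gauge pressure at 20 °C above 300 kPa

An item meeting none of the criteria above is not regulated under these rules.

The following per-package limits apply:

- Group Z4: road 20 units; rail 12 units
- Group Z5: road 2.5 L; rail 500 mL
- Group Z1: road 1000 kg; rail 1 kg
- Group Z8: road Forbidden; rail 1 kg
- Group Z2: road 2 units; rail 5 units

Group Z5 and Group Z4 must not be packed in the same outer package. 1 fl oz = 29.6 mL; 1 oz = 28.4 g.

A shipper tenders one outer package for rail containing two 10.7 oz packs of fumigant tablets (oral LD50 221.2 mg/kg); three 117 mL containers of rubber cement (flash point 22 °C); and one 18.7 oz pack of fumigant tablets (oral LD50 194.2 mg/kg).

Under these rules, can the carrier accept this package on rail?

No

Oral LD50 221.2 mg/kg meets the Group Z1 criterion (Toxic), so the fumigant tablets are Group Z1.
The rubber cement has flash point 22 °C, which is < 38 °C, so it is Group Z5 (Flammable Liquid).
Oral LD50 194.2 mg/kg meets the Group Z1 criterion (Toxic), so the fumigant tablets are Group Z1.
Group Z1 net quantity: (two 10.7 oz packs = 607.76 g) + (one 18.7 oz pack = 531.08 g) = 1138.84 g.
That exceeds the Group Z1 rail limit of 1 kg.
Group Z5 quantity: three 117 mL containers = 351 mL.
351 mL is within the rail limit of 500 mL for Group Z5.
The segregation rule (Group Z5 with Group Z4) does not apply to Group Z1 with Group Z5.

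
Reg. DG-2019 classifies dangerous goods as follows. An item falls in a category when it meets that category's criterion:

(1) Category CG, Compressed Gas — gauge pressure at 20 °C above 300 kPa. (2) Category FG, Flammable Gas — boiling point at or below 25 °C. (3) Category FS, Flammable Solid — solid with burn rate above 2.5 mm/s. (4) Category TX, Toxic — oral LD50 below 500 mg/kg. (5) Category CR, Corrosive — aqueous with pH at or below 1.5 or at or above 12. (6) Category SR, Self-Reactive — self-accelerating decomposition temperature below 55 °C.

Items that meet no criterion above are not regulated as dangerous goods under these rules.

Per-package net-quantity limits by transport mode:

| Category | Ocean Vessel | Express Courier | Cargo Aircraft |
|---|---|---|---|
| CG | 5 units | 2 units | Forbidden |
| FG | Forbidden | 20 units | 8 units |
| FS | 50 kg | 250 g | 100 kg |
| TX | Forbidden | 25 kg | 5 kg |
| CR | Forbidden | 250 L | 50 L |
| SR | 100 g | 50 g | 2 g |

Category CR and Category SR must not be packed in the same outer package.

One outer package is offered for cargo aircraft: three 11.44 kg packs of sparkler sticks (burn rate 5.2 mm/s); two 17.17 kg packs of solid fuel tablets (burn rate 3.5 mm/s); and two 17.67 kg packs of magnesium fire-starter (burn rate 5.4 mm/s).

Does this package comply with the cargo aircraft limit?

No

The sparkler sticks have burn rate 5.2 mm/s, which is > 2.5 mm/s, so they are Category FS (Flammable Solid).
The solid fuel tablets have burn rate 3.5 mm/s, which is > 2.5 mm/s, so they are Category FS (Flammable Solid).
With burn rate 5.4 mm/s (> 2.5 mm/s), the magnesium fire-starter falls in Category FS.
Category FS net quantity: (three 11.44 kg packs = 34.32 kg) + (two 17.17 kg packs = 34.34 kg) + (two 17.67 kg packs = 35.34 kg) = 104 kg.
That exceeds the Category FS cargo aircraft limit of 100 kg.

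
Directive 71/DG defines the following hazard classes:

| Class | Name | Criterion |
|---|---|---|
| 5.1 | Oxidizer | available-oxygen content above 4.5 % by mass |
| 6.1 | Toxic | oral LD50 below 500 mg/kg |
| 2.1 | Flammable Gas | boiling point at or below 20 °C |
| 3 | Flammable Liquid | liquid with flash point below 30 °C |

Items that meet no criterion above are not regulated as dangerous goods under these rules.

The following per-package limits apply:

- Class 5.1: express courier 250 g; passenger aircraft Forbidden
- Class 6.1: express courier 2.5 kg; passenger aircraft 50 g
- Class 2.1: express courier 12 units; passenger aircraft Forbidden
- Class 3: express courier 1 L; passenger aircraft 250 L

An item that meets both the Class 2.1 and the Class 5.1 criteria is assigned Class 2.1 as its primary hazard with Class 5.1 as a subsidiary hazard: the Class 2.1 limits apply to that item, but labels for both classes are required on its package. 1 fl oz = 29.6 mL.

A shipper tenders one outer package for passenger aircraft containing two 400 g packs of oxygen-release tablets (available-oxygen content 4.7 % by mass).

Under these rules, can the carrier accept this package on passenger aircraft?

With available-oxygen content 4.7 % by mass (> 4.5 % by mass), the oxygen-release tablets fall in Class 5.1.
Class 5.1 quantity: two 400 g packs = 800 g.
By passenger aircraft, Class 5.1 is Forbidden regardless of quantity.

No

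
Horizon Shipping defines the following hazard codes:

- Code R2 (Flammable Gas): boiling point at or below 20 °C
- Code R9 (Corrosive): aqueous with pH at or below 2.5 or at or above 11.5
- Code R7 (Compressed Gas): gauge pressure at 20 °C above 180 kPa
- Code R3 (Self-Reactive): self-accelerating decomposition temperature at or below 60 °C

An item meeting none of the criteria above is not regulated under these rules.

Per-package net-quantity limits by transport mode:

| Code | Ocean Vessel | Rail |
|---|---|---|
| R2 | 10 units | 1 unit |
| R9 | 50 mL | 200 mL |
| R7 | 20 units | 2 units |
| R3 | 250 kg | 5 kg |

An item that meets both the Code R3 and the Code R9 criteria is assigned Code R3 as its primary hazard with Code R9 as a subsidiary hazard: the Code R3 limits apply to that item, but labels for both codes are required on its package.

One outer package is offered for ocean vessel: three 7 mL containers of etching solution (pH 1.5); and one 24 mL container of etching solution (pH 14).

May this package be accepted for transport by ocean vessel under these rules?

Yes

The etching solution has pH 1.5, which is ≤ 2.5, so it is Code R9 (Corrosive).
Etching solution: pH 14 ≥ 11.5 → Code R9 (Corrosive).
Code R9 net quantity: (three 7 mL containers = 21 mL) + 24 mL = 45 mL.
That is within the Code R9 ocean vessel limit of 50 mL.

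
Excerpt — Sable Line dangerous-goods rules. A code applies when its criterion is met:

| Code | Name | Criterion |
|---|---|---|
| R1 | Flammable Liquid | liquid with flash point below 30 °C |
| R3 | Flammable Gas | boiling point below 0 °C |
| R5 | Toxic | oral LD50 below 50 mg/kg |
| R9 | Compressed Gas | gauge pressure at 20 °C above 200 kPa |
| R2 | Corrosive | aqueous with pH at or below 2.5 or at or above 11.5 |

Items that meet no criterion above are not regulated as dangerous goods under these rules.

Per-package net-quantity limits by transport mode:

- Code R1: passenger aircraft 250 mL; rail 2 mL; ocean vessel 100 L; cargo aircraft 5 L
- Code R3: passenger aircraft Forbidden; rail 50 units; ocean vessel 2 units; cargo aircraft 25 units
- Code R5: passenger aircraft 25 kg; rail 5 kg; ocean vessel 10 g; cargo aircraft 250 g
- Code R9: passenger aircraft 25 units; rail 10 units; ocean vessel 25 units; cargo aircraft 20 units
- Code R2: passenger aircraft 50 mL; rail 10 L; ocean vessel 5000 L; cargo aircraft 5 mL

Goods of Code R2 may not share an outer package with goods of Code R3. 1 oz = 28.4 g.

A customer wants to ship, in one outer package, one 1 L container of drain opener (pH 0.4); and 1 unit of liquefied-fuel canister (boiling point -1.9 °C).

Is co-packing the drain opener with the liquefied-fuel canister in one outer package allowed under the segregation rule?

The drain opener has pH 0.4, which is ≤ 2.5, so it is Code R2 (Corrosive).
Boiling point -1.9 °C meets the Code R3 criterion (Flammable Gas), so the liquefied-fuel canister is Code R3.
Code R2 and Code R3 may not share an outer package.

No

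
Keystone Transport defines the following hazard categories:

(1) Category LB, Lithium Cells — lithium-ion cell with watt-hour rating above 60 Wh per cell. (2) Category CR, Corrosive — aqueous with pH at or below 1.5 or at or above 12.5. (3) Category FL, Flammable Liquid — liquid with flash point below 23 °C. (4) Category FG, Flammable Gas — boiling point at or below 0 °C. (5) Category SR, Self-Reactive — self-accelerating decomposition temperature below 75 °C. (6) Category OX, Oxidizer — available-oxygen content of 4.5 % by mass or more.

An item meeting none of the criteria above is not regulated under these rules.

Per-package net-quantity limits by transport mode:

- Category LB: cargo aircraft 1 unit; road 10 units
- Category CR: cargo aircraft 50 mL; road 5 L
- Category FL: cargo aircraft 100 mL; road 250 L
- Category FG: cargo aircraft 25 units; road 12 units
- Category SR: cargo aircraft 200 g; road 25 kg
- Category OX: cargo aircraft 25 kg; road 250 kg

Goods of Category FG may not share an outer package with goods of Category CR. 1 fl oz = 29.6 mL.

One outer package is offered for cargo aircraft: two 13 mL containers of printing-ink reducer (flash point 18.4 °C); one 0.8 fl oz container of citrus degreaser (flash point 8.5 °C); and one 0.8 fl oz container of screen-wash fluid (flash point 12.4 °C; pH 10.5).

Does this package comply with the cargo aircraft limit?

Yes

With flash point 18.4 °C (< 23 °C), the printing-ink reducer falls in Category FL.
The citrus degreaser has flash point 8.5 °C, which is < 23 °C, so it is Category FL (Flammable Liquid).
Screen-wash fluid: flash point 12.4 °C < 23 °C → Category FL (Flammable Liquid).
Category FL net quantity: (two 13 mL containers = 26 mL) + (one 0.8 fl oz container = 23.68 mL) + (one 0.8 fl oz container = 23.68 mL) = 73.36 mL.
73.36 mL ≤ 100 mL (cargo aircraft limit, Category FL) — within limit.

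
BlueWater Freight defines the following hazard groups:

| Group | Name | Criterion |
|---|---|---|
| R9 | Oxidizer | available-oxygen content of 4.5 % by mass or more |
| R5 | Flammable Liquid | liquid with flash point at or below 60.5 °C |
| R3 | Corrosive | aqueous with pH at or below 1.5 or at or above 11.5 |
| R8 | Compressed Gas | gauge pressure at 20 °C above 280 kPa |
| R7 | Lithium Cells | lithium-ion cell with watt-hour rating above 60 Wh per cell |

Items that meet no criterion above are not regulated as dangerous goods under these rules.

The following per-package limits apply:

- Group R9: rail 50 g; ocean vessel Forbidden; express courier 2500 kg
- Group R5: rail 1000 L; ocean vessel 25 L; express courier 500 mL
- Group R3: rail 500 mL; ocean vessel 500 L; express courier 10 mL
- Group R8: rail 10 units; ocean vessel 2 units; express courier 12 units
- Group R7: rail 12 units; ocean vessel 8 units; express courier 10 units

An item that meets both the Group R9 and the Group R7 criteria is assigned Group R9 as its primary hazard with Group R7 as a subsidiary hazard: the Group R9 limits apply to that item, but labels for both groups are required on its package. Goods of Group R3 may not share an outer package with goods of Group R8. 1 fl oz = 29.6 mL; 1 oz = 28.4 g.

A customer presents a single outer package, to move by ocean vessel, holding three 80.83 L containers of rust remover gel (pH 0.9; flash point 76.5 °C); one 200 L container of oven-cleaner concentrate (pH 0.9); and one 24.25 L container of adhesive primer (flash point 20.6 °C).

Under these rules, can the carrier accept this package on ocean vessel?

With pH 0.9 (≤ 1.5), the rust remover gel falls in Group R3.
pH 0.9 meets the Group R3 criterion (Corrosive), so the oven-cleaner concentrate is Group R3.
Flash point 20.6 °C meets the Group R5 criterion (Flammable Liquid), so the adhesive primer is Group R5.
Total Group R3: (three 80.83 L containers = 242.49 L) + 200 L = 442.49 L.
That is within the Group R3 ocean vessel limit of 500 L.
Group R5 quantity: 24.25 L.
24.25 L ≤ 25 L (ocean vessel limit, Group R5) — within limit.
The segregation rule (Group R3 with Group R8) does not apply to Group R3 with Group R5.
Every hazard group is within its ocean vessel limit and no segregation rule is violated.

Yes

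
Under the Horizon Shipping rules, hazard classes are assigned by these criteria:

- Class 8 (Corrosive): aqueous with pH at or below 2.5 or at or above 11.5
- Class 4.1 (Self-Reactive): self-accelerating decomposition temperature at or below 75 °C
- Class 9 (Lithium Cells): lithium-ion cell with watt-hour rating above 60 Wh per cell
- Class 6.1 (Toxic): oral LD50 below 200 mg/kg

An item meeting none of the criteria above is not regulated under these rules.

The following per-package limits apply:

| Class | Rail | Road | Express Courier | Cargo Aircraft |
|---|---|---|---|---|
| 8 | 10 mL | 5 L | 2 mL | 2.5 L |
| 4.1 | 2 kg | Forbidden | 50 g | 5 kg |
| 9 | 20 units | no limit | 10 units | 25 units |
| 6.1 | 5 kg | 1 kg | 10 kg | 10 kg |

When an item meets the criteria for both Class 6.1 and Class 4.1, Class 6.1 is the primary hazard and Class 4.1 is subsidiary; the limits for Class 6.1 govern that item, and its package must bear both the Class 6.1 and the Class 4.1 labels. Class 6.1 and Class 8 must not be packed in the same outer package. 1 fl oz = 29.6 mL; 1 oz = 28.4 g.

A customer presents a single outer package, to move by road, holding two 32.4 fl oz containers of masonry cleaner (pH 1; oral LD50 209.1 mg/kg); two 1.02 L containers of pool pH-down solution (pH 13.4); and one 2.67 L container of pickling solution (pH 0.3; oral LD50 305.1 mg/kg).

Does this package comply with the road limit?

No

Masonry cleaner: pH 1 ≤ 2.5 → Class 8 (Corrosive).
With pH 13.4 (≥ 11.5), the pool pH-down solution falls in Class 8.
pH 0.3 meets the Class 8 criterion (Corrosive), so the pickling solution is Class 8.
Class 8 net quantity: (two 32.4 fl oz containers = 1918.08 mL) + (two 1.02 L containers = 2.04 L) + 2.67 L = 6628.08 mL.
6628.08 mL > 5 L (road limit, Class 8) — over the limit.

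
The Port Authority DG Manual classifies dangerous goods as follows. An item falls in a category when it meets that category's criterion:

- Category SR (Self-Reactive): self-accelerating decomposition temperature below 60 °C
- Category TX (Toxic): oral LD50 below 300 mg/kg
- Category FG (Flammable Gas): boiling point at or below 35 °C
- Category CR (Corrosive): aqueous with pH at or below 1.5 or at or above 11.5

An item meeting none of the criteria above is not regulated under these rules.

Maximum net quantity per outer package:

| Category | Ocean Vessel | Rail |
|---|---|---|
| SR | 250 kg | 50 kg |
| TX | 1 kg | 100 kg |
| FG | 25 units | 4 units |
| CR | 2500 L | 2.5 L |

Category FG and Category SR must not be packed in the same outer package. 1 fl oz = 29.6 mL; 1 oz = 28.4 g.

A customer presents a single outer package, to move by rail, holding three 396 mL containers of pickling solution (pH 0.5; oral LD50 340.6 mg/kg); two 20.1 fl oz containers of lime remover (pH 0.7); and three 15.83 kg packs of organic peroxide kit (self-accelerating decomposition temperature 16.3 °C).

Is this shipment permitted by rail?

Yes

pH 0.5 meets the Category CR criterion (Corrosive), so the pickling solution is Category CR.
The lime remover has pH 0.7, which is ≤ 1.5, so it is Category CR (Corrosive).
The organic peroxide kit has self-accelerating decomposition temperature 16.3 °C, which is < 60 °C, so it is Category SR (Self-Reactive).
Total Category CR: (three 396 mL containers = 1.188 L) + (two 20.1 fl oz containers = 1189.92 mL) = 2377.92 mL.
2377.92 mL ≤ 2.5 L (rail limit, Category CR) — within limit.
Category SR quantity: three 15.83 kg packs = 47.49 kg.
That is within the Category SR rail limit of 50 kg.
The segregation rule (Category FG with Category SR) does not apply to Category CR with Category SR.
Every hazard category is within its rail limit and no segregation rule is violated.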